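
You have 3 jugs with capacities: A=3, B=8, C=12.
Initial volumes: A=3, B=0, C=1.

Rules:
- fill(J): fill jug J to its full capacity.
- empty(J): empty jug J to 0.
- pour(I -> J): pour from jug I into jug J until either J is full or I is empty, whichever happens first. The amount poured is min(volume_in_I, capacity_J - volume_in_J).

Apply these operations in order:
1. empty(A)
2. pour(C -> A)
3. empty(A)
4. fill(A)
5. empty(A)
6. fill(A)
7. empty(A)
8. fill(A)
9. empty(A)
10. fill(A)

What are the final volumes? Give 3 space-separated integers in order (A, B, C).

Answer: 3 0 0

Derivation:
Step 1: empty(A) -> (A=0 B=0 C=1)
Step 2: pour(C -> A) -> (A=1 B=0 C=0)
Step 3: empty(A) -> (A=0 B=0 C=0)
Step 4: fill(A) -> (A=3 B=0 C=0)
Step 5: empty(A) -> (A=0 B=0 C=0)
Step 6: fill(A) -> (A=3 B=0 C=0)
Step 7: empty(A) -> (A=0 B=0 C=0)
Step 8: fill(A) -> (A=3 B=0 C=0)
Step 9: empty(A) -> (A=0 B=0 C=0)
Step 10: fill(A) -> (A=3 B=0 C=0)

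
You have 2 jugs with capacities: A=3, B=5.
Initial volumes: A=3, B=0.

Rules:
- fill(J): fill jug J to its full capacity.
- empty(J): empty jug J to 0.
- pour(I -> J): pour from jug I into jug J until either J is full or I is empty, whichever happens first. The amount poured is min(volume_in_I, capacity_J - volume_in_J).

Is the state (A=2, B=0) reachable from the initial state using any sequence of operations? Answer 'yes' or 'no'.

BFS from (A=3, B=0):
  1. empty(A) -> (A=0 B=0)
  2. fill(B) -> (A=0 B=5)
  3. pour(B -> A) -> (A=3 B=2)
  4. empty(A) -> (A=0 B=2)
  5. pour(B -> A) -> (A=2 B=0)
Target reached → yes.

Answer: yes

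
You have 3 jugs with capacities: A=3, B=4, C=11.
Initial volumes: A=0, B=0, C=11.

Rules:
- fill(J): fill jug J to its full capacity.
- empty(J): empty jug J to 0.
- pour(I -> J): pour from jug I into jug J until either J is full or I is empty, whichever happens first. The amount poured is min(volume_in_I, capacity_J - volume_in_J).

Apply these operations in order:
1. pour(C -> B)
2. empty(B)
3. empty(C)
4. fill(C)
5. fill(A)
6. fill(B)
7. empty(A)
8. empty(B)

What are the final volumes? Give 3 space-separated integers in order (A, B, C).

Answer: 0 0 11

Derivation:
Step 1: pour(C -> B) -> (A=0 B=4 C=7)
Step 2: empty(B) -> (A=0 B=0 C=7)
Step 3: empty(C) -> (A=0 B=0 C=0)
Step 4: fill(C) -> (A=0 B=0 C=11)
Step 5: fill(A) -> (A=3 B=0 C=11)
Step 6: fill(B) -> (A=3 B=4 C=11)
Step 7: empty(A) -> (A=0 B=4 C=11)
Step 8: empty(B) -> (A=0 B=0 C=11)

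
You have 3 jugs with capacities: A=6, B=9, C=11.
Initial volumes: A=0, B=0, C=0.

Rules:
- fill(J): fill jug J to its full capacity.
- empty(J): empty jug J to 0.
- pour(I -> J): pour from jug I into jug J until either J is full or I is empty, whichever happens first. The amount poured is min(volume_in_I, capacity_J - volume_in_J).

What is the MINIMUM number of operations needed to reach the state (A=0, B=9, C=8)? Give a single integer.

BFS from (A=0, B=0, C=0). One shortest path:
  1. fill(A) -> (A=6 B=0 C=0)
  2. fill(C) -> (A=6 B=0 C=11)
  3. pour(A -> B) -> (A=0 B=6 C=11)
  4. pour(C -> B) -> (A=0 B=9 C=8)
Reached target in 4 moves.

Answer: 4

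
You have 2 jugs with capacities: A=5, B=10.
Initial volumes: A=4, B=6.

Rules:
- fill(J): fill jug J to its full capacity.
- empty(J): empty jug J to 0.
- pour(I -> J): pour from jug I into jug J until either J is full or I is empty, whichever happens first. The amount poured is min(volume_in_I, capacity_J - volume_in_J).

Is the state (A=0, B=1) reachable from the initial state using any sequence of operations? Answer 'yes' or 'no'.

BFS from (A=4, B=6):
  1. empty(A) -> (A=0 B=6)
  2. pour(B -> A) -> (A=5 B=1)
  3. empty(A) -> (A=0 B=1)
Target reached → yes.

Answer: yes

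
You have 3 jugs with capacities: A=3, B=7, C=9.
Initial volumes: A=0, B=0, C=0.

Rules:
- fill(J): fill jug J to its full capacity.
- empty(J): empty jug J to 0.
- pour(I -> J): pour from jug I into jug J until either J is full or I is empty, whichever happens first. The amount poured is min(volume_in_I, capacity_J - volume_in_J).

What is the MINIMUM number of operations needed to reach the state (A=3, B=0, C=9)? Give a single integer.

BFS from (A=0, B=0, C=0). One shortest path:
  1. fill(A) -> (A=3 B=0 C=0)
  2. fill(C) -> (A=3 B=0 C=9)
Reached target in 2 moves.

Answer: 2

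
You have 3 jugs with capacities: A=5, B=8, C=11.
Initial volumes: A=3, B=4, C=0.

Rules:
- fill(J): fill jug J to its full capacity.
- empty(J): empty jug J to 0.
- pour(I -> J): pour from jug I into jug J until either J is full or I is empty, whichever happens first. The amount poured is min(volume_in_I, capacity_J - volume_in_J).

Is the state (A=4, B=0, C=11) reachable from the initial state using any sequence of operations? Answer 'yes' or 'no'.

Answer: yes

Derivation:
BFS from (A=3, B=4, C=0):
  1. empty(A) -> (A=0 B=4 C=0)
  2. fill(C) -> (A=0 B=4 C=11)
  3. pour(B -> A) -> (A=4 B=0 C=11)
Target reached → yes.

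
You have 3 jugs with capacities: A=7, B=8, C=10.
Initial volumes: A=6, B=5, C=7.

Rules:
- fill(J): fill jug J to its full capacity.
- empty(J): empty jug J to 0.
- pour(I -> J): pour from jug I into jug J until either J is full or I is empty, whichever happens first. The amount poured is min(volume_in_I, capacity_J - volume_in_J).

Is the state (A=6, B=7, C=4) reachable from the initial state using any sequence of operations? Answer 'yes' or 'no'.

Answer: no

Derivation:
BFS explored all 415 reachable states.
Reachable set includes: (0,0,0), (0,0,1), (0,0,2), (0,0,3), (0,0,4), (0,0,5), (0,0,6), (0,0,7), (0,0,8), (0,0,9), (0,0,10), (0,1,0) ...
Target (A=6, B=7, C=4) not in reachable set → no.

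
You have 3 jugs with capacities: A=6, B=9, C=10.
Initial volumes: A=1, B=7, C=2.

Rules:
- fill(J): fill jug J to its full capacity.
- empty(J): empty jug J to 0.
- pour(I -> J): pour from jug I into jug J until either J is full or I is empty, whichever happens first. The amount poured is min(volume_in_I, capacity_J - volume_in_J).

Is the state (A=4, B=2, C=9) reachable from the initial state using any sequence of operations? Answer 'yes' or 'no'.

BFS explored all 411 reachable states.
Reachable set includes: (0,0,0), (0,0,1), (0,0,2), (0,0,3), (0,0,4), (0,0,5), (0,0,6), (0,0,7), (0,0,8), (0,0,9), (0,0,10), (0,1,0) ...
Target (A=4, B=2, C=9) not in reachable set → no.

Answer: no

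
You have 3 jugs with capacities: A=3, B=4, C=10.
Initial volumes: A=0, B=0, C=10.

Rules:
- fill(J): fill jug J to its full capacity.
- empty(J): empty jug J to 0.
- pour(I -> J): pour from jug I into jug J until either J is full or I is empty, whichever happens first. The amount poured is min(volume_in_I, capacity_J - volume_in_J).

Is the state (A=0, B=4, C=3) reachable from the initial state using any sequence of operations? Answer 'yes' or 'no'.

BFS from (A=0, B=0, C=10):
  1. pour(C -> A) -> (A=3 B=0 C=7)
  2. empty(A) -> (A=0 B=0 C=7)
  3. pour(C -> B) -> (A=0 B=4 C=3)
Target reached → yes.

Answer: yes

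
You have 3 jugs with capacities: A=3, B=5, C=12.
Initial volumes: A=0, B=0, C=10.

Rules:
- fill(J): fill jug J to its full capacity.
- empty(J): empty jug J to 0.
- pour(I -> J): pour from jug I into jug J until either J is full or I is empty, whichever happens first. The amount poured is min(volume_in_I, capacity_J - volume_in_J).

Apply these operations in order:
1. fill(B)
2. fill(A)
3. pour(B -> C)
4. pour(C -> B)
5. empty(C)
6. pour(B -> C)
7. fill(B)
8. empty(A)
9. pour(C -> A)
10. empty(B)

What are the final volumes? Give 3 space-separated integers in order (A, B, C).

Step 1: fill(B) -> (A=0 B=5 C=10)
Step 2: fill(A) -> (A=3 B=5 C=10)
Step 3: pour(B -> C) -> (A=3 B=3 C=12)
Step 4: pour(C -> B) -> (A=3 B=5 C=10)
Step 5: empty(C) -> (A=3 B=5 C=0)
Step 6: pour(B -> C) -> (A=3 B=0 C=5)
Step 7: fill(B) -> (A=3 B=5 C=5)
Step 8: empty(A) -> (A=0 B=5 C=5)
Step 9: pour(C -> A) -> (A=3 B=5 C=2)
Step 10: empty(B) -> (A=3 B=0 C=2)

Answer: 3 0 2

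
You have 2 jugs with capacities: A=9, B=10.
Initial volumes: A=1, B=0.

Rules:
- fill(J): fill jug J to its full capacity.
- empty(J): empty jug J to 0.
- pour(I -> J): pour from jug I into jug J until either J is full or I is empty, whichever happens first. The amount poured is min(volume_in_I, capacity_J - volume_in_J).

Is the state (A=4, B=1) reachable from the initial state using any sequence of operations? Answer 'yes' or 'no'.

Answer: no

Derivation:
BFS explored all 38 reachable states.
Reachable set includes: (0,0), (0,1), (0,2), (0,3), (0,4), (0,5), (0,6), (0,7), (0,8), (0,9), (0,10), (1,0) ...
Target (A=4, B=1) not in reachable set → no.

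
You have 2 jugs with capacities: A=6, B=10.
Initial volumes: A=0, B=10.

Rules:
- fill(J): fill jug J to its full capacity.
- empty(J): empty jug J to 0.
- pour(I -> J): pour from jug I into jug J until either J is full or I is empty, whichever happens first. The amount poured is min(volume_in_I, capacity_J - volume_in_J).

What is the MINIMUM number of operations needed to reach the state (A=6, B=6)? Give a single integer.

BFS from (A=0, B=10). One shortest path:
  1. fill(A) -> (A=6 B=10)
  2. empty(B) -> (A=6 B=0)
  3. pour(A -> B) -> (A=0 B=6)
  4. fill(A) -> (A=6 B=6)
Reached target in 4 moves.

Answer: 4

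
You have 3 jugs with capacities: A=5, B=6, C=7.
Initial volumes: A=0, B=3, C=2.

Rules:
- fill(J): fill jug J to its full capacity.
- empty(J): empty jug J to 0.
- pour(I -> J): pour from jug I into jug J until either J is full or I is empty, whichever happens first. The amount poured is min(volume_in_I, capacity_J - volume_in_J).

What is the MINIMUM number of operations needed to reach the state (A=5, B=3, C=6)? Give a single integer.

BFS from (A=0, B=3, C=2). One shortest path:
  1. fill(B) -> (A=0 B=6 C=2)
  2. pour(C -> A) -> (A=2 B=6 C=0)
  3. pour(B -> C) -> (A=2 B=0 C=6)
  4. fill(B) -> (A=2 B=6 C=6)
  5. pour(B -> A) -> (A=5 B=3 C=6)
Reached target in 5 moves.

Answer: 5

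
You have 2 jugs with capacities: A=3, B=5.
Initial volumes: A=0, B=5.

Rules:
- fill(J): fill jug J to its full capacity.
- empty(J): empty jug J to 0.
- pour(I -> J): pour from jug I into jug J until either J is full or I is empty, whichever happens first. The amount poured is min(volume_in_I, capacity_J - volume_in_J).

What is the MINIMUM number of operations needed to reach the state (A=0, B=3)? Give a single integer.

BFS from (A=0, B=5). One shortest path:
  1. fill(A) -> (A=3 B=5)
  2. empty(B) -> (A=3 B=0)
  3. pour(A -> B) -> (A=0 B=3)
Reached target in 3 moves.

Answer: 3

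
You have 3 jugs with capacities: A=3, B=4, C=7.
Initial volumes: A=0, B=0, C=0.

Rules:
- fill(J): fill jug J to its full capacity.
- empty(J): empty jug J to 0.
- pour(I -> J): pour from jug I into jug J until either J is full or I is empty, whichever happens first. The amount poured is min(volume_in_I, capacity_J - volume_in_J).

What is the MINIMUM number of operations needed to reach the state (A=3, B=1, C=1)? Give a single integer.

BFS from (A=0, B=0, C=0). One shortest path:
  1. fill(B) -> (A=0 B=4 C=0)
  2. pour(B -> A) -> (A=3 B=1 C=0)
  3. empty(A) -> (A=0 B=1 C=0)
  4. pour(B -> C) -> (A=0 B=0 C=1)
  5. fill(B) -> (A=0 B=4 C=1)
  6. pour(B -> A) -> (A=3 B=1 C=1)
Reached target in 6 moves.

Answer: 6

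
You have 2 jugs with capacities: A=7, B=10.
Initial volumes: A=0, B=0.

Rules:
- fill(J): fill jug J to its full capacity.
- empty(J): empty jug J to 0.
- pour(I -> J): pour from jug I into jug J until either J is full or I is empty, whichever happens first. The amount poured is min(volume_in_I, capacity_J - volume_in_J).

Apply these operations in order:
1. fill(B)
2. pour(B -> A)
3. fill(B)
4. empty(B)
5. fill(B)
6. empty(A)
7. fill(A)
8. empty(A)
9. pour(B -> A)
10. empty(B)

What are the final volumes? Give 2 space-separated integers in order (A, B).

Answer: 7 0

Derivation:
Step 1: fill(B) -> (A=0 B=10)
Step 2: pour(B -> A) -> (A=7 B=3)
Step 3: fill(B) -> (A=7 B=10)
Step 4: empty(B) -> (A=7 B=0)
Step 5: fill(B) -> (A=7 B=10)
Step 6: empty(A) -> (A=0 B=10)
Step 7: fill(A) -> (A=7 B=10)
Step 8: empty(A) -> (A=0 B=10)
Step 9: pour(B -> A) -> (A=7 B=3)
Step 10: empty(B) -> (A=7 B=0)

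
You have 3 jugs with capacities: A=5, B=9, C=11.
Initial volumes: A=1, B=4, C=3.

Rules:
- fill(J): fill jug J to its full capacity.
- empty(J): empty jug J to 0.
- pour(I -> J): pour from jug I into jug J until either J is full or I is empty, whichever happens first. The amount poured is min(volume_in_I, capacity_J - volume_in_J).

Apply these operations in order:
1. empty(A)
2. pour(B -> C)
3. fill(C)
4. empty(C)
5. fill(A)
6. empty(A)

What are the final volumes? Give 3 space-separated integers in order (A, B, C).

Answer: 0 0 0

Derivation:
Step 1: empty(A) -> (A=0 B=4 C=3)
Step 2: pour(B -> C) -> (A=0 B=0 C=7)
Step 3: fill(C) -> (A=0 B=0 C=11)
Step 4: empty(C) -> (A=0 B=0 C=0)
Step 5: fill(A) -> (A=5 B=0 C=0)
Step 6: empty(A) -> (A=0 B=0 C=0)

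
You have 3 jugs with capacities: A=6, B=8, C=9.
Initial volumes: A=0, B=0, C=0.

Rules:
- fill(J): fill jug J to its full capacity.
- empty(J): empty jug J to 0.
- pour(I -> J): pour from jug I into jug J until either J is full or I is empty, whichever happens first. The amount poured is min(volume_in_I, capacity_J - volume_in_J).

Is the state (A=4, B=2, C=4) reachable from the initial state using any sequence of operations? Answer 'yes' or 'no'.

BFS explored all 350 reachable states.
Reachable set includes: (0,0,0), (0,0,1), (0,0,2), (0,0,3), (0,0,4), (0,0,5), (0,0,6), (0,0,7), (0,0,8), (0,0,9), (0,1,0), (0,1,1) ...
Target (A=4, B=2, C=4) not in reachable set → no.

Answer: no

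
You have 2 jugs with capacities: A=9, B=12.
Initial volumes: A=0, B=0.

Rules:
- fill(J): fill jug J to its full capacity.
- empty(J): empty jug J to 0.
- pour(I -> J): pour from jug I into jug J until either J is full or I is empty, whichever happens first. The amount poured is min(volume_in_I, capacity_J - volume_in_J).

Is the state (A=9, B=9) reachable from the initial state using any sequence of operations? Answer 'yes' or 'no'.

Answer: yes

Derivation:
BFS from (A=0, B=0):
  1. fill(A) -> (A=9 B=0)
  2. pour(A -> B) -> (A=0 B=9)
  3. fill(A) -> (A=9 B=9)
Target reached → yes.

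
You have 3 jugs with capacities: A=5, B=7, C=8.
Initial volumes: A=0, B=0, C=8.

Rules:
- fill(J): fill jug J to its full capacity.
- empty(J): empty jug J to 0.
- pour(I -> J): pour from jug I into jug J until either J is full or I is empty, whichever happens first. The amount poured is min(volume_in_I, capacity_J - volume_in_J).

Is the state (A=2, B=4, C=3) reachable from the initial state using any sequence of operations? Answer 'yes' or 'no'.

BFS explored all 264 reachable states.
Reachable set includes: (0,0,0), (0,0,1), (0,0,2), (0,0,3), (0,0,4), (0,0,5), (0,0,6), (0,0,7), (0,0,8), (0,1,0), (0,1,1), (0,1,2) ...
Target (A=2, B=4, C=3) not in reachable set → no.

Answer: no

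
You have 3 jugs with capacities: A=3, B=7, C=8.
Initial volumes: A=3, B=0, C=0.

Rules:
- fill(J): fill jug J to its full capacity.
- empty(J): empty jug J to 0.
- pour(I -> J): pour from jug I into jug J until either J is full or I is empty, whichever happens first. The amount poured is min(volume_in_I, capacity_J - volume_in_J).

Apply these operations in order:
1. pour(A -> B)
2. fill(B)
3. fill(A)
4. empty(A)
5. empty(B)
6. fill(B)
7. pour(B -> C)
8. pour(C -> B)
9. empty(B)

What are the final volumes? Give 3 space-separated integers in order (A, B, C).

Step 1: pour(A -> B) -> (A=0 B=3 C=0)
Step 2: fill(B) -> (A=0 B=7 C=0)
Step 3: fill(A) -> (A=3 B=7 C=0)
Step 4: empty(A) -> (A=0 B=7 C=0)
Step 5: empty(B) -> (A=0 B=0 C=0)
Step 6: fill(B) -> (A=0 B=7 C=0)
Step 7: pour(B -> C) -> (A=0 B=0 C=7)
Step 8: pour(C -> B) -> (A=0 B=7 C=0)
Step 9: empty(B) -> (A=0 B=0 C=0)

Answer: 0 0 0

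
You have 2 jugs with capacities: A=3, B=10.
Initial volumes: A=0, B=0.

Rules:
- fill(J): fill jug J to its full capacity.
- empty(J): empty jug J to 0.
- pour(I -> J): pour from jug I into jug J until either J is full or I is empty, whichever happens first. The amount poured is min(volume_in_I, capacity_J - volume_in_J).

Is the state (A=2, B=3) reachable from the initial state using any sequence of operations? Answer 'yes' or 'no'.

Answer: no

Derivation:
BFS explored all 26 reachable states.
Reachable set includes: (0,0), (0,1), (0,2), (0,3), (0,4), (0,5), (0,6), (0,7), (0,8), (0,9), (0,10), (1,0) ...
Target (A=2, B=3) not in reachable set → no.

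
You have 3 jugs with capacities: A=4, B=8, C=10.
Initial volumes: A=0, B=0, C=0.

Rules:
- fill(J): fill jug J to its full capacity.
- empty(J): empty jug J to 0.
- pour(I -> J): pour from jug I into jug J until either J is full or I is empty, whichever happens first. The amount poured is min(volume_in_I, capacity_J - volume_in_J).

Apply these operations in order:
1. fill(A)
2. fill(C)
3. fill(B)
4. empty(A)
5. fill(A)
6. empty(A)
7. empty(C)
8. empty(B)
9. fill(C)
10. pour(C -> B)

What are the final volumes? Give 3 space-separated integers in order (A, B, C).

Step 1: fill(A) -> (A=4 B=0 C=0)
Step 2: fill(C) -> (A=4 B=0 C=10)
Step 3: fill(B) -> (A=4 B=8 C=10)
Step 4: empty(A) -> (A=0 B=8 C=10)
Step 5: fill(A) -> (A=4 B=8 C=10)
Step 6: empty(A) -> (A=0 B=8 C=10)
Step 7: empty(C) -> (A=0 B=8 C=0)
Step 8: empty(B) -> (A=0 B=0 C=0)
Step 9: fill(C) -> (A=0 B=0 C=10)
Step 10: pour(C -> B) -> (A=0 B=8 C=2)

Answer: 0 8 2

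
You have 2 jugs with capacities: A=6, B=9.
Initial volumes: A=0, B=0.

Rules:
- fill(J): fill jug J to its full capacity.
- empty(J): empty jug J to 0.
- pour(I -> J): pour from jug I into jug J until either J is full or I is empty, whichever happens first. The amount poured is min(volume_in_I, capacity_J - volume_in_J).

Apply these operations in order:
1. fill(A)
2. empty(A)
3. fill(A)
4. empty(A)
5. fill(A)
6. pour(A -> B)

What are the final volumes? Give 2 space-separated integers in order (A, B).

Step 1: fill(A) -> (A=6 B=0)
Step 2: empty(A) -> (A=0 B=0)
Step 3: fill(A) -> (A=6 B=0)
Step 4: empty(A) -> (A=0 B=0)
Step 5: fill(A) -> (A=6 B=0)
Step 6: pour(A -> B) -> (A=0 B=6)

Answer: 0 6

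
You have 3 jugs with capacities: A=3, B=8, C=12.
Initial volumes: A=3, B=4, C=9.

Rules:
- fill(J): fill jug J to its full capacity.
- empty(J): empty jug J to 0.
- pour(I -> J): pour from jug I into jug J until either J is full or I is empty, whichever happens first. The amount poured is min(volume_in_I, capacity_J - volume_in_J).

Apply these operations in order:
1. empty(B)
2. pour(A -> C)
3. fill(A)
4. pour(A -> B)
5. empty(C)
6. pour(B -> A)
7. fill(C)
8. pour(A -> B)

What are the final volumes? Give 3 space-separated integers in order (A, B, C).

Answer: 0 3 12

Derivation:
Step 1: empty(B) -> (A=3 B=0 C=9)
Step 2: pour(A -> C) -> (A=0 B=0 C=12)
Step 3: fill(A) -> (A=3 B=0 C=12)
Step 4: pour(A -> B) -> (A=0 B=3 C=12)
Step 5: empty(C) -> (A=0 B=3 C=0)
Step 6: pour(B -> A) -> (A=3 B=0 C=0)
Step 7: fill(C) -> (A=3 B=0 C=12)
Step 8: pour(A -> B) -> (A=0 B=3 C=12)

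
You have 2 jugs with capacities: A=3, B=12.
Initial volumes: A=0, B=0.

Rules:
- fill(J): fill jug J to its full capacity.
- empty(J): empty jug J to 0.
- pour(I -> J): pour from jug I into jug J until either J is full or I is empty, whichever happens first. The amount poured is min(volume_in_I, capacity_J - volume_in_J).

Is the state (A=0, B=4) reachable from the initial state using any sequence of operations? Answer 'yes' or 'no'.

Answer: no

Derivation:
BFS explored all 10 reachable states.
Reachable set includes: (0,0), (0,3), (0,6), (0,9), (0,12), (3,0), (3,3), (3,6), (3,9), (3,12)
Target (A=0, B=4) not in reachable set → no.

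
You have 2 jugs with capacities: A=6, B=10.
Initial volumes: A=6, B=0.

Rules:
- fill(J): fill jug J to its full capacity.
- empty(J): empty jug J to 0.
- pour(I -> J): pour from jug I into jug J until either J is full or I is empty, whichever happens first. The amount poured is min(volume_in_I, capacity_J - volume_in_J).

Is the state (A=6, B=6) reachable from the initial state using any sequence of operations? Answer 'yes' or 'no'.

BFS from (A=6, B=0):
  1. pour(A -> B) -> (A=0 B=6)
  2. fill(A) -> (A=6 B=6)
Target reached → yes.

Answer: yes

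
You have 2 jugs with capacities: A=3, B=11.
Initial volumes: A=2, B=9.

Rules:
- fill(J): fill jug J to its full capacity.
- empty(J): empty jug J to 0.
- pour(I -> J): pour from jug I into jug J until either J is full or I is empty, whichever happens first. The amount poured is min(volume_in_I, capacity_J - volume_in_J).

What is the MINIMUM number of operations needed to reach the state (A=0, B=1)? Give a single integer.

BFS from (A=2, B=9). One shortest path:
  1. fill(A) -> (A=3 B=9)
  2. pour(A -> B) -> (A=1 B=11)
  3. empty(B) -> (A=1 B=0)
  4. pour(A -> B) -> (A=0 B=1)
Reached target in 4 moves.

Answer: 4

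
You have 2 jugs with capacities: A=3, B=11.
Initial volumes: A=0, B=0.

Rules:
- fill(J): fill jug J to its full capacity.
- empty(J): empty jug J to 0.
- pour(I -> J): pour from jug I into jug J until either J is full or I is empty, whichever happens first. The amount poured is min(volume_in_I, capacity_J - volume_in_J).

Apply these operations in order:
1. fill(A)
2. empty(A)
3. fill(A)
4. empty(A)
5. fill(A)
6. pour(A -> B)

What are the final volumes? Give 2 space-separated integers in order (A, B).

Step 1: fill(A) -> (A=3 B=0)
Step 2: empty(A) -> (A=0 B=0)
Step 3: fill(A) -> (A=3 B=0)
Step 4: empty(A) -> (A=0 B=0)
Step 5: fill(A) -> (A=3 B=0)
Step 6: pour(A -> B) -> (A=0 B=3)

Answer: 0 3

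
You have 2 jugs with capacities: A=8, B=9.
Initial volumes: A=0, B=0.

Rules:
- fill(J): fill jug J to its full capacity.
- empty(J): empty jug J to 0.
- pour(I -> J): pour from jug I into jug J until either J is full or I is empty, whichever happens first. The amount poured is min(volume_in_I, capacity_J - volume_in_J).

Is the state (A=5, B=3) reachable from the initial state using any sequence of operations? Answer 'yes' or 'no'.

Answer: no

Derivation:
BFS explored all 34 reachable states.
Reachable set includes: (0,0), (0,1), (0,2), (0,3), (0,4), (0,5), (0,6), (0,7), (0,8), (0,9), (1,0), (1,9) ...
Target (A=5, B=3) not in reachable set → no.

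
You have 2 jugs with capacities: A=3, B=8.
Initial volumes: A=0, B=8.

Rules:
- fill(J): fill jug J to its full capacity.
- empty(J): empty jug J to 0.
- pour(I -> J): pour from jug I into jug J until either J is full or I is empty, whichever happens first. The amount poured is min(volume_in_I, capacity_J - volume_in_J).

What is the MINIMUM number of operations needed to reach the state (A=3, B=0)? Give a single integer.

Answer: 2

Derivation:
BFS from (A=0, B=8). One shortest path:
  1. fill(A) -> (A=3 B=8)
  2. empty(B) -> (A=3 B=0)
Reached target in 2 moves.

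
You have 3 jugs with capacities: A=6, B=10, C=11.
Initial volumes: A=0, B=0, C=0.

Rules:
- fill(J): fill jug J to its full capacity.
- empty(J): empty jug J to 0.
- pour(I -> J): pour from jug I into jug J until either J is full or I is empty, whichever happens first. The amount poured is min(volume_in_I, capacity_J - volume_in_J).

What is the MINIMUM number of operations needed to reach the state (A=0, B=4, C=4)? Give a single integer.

BFS from (A=0, B=0, C=0). One shortest path:
  1. fill(B) -> (A=0 B=10 C=0)
  2. pour(B -> A) -> (A=6 B=4 C=0)
  3. empty(A) -> (A=0 B=4 C=0)
  4. pour(B -> C) -> (A=0 B=0 C=4)
  5. fill(B) -> (A=0 B=10 C=4)
  6. pour(B -> A) -> (A=6 B=4 C=4)
  7. empty(A) -> (A=0 B=4 C=4)
Reached target in 7 moves.

Answer: 7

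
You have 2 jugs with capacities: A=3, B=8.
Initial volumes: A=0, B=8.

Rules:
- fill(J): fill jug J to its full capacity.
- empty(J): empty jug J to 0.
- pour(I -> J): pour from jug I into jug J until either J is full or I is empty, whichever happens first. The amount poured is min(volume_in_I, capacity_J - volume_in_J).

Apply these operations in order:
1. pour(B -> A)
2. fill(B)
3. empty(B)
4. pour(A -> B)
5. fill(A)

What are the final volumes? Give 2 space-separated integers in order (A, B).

Answer: 3 3

Derivation:
Step 1: pour(B -> A) -> (A=3 B=5)
Step 2: fill(B) -> (A=3 B=8)
Step 3: empty(B) -> (A=3 B=0)
Step 4: pour(A -> B) -> (A=0 B=3)
Step 5: fill(A) -> (A=3 B=3)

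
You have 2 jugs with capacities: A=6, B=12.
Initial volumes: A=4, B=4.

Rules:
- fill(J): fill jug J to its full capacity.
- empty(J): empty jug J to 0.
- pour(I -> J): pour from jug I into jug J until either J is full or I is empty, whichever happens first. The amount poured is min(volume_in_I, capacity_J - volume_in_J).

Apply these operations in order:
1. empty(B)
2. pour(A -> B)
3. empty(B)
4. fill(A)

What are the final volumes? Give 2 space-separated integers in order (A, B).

Step 1: empty(B) -> (A=4 B=0)
Step 2: pour(A -> B) -> (A=0 B=4)
Step 3: empty(B) -> (A=0 B=0)
Step 4: fill(A) -> (A=6 B=0)

Answer: 6 0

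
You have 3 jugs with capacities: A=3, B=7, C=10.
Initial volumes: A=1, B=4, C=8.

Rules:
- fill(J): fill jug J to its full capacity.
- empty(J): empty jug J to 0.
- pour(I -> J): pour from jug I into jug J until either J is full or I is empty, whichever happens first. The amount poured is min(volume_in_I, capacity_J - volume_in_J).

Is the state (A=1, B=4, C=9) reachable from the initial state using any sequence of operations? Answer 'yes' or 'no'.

Answer: no

Derivation:
BFS explored all 245 reachable states.
Reachable set includes: (0,0,0), (0,0,1), (0,0,2), (0,0,3), (0,0,4), (0,0,5), (0,0,6), (0,0,7), (0,0,8), (0,0,9), (0,0,10), (0,1,0) ...
Target (A=1, B=4, C=9) not in reachable set → no.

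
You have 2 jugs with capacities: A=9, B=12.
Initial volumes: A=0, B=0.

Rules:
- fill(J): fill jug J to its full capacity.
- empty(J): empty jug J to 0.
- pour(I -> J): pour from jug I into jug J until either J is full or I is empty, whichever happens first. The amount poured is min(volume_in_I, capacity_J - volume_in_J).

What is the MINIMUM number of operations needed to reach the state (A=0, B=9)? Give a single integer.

BFS from (A=0, B=0). One shortest path:
  1. fill(A) -> (A=9 B=0)
  2. pour(A -> B) -> (A=0 B=9)
Reached target in 2 moves.

Answer: 2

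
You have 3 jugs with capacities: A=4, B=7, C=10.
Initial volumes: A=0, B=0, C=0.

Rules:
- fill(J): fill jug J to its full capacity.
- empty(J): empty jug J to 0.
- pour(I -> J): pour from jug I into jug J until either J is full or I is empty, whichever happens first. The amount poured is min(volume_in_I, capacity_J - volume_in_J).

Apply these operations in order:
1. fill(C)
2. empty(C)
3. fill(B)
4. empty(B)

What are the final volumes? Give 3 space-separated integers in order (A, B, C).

Answer: 0 0 0

Derivation:
Step 1: fill(C) -> (A=0 B=0 C=10)
Step 2: empty(C) -> (A=0 B=0 C=0)
Step 3: fill(B) -> (A=0 B=7 C=0)
Step 4: empty(B) -> (A=0 B=0 C=0)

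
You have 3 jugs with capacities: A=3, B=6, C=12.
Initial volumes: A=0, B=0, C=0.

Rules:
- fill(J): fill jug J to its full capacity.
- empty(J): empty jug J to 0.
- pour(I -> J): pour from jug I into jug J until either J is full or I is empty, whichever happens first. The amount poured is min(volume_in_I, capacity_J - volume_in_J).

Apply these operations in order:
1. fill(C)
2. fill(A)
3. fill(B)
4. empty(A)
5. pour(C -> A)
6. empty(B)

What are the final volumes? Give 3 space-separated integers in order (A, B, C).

Step 1: fill(C) -> (A=0 B=0 C=12)
Step 2: fill(A) -> (A=3 B=0 C=12)
Step 3: fill(B) -> (A=3 B=6 C=12)
Step 4: empty(A) -> (A=0 B=6 C=12)
Step 5: pour(C -> A) -> (A=3 B=6 C=9)
Step 6: empty(B) -> (A=3 B=0 C=9)

Answer: 3 0 9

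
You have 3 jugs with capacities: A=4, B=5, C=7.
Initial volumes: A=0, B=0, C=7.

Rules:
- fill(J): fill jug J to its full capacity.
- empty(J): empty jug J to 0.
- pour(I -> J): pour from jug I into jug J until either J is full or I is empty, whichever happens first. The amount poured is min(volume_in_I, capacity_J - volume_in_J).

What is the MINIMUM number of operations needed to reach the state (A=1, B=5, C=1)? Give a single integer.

BFS from (A=0, B=0, C=7). One shortest path:
  1. pour(C -> B) -> (A=0 B=5 C=2)
  2. pour(B -> A) -> (A=4 B=1 C=2)
  3. pour(A -> C) -> (A=0 B=1 C=6)
  4. pour(B -> A) -> (A=1 B=0 C=6)
  5. pour(C -> B) -> (A=1 B=5 C=1)
Reached target in 5 moves.

Answer: 5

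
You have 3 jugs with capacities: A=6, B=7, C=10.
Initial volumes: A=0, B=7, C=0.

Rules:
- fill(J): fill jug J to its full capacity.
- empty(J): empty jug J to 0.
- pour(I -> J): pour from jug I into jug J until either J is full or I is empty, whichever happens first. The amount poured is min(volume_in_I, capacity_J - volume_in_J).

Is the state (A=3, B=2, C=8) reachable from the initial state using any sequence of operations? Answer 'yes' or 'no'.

Answer: no

Derivation:
BFS explored all 346 reachable states.
Reachable set includes: (0,0,0), (0,0,1), (0,0,2), (0,0,3), (0,0,4), (0,0,5), (0,0,6), (0,0,7), (0,0,8), (0,0,9), (0,0,10), (0,1,0) ...
Target (A=3, B=2, C=8) not in reachable set → no.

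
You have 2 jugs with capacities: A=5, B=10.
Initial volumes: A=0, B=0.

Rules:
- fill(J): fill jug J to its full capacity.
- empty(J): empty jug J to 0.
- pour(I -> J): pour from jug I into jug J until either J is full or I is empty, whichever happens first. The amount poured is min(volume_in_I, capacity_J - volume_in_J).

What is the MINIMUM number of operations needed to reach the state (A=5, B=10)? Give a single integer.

Answer: 2

Derivation:
BFS from (A=0, B=0). One shortest path:
  1. fill(A) -> (A=5 B=0)
  2. fill(B) -> (A=5 B=10)
Reached target in 2 moves.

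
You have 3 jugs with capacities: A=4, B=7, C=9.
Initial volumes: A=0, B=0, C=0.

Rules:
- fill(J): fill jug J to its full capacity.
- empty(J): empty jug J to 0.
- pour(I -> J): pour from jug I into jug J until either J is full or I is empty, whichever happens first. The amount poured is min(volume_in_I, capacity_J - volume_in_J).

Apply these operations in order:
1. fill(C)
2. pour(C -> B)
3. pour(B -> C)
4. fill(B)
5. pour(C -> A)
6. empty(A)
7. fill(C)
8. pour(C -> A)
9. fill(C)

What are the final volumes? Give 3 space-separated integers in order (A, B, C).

Step 1: fill(C) -> (A=0 B=0 C=9)
Step 2: pour(C -> B) -> (A=0 B=7 C=2)
Step 3: pour(B -> C) -> (A=0 B=0 C=9)
Step 4: fill(B) -> (A=0 B=7 C=9)
Step 5: pour(C -> A) -> (A=4 B=7 C=5)
Step 6: empty(A) -> (A=0 B=7 C=5)
Step 7: fill(C) -> (A=0 B=7 C=9)
Step 8: pour(C -> A) -> (A=4 B=7 C=5)
Step 9: fill(C) -> (A=4 B=7 C=9)

Answer: 4 7 9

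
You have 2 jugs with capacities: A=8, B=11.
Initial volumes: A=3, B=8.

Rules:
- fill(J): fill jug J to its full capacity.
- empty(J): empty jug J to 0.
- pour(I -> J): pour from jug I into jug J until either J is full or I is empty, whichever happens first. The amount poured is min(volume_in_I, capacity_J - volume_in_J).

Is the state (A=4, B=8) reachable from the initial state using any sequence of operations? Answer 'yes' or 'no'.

BFS explored all 39 reachable states.
Reachable set includes: (0,0), (0,1), (0,2), (0,3), (0,4), (0,5), (0,6), (0,7), (0,8), (0,9), (0,10), (0,11) ...
Target (A=4, B=8) not in reachable set → no.

Answer: no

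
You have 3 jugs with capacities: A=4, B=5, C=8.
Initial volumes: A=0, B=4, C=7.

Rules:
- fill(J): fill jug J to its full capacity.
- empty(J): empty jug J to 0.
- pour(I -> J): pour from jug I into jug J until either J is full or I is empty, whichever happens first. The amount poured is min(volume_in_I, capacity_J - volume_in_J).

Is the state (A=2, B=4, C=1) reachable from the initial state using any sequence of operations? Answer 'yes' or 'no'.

BFS explored all 186 reachable states.
Reachable set includes: (0,0,0), (0,0,1), (0,0,2), (0,0,3), (0,0,4), (0,0,5), (0,0,6), (0,0,7), (0,0,8), (0,1,0), (0,1,1), (0,1,2) ...
Target (A=2, B=4, C=1) not in reachable set → no.

Answer: no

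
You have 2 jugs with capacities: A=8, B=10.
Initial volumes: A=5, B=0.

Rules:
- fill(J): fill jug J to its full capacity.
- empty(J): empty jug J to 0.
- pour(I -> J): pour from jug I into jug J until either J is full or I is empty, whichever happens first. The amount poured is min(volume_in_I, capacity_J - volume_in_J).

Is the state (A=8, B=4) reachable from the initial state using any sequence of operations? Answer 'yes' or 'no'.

BFS from (A=5, B=0):
  1. empty(A) -> (A=0 B=0)
  2. fill(B) -> (A=0 B=10)
  3. pour(B -> A) -> (A=8 B=2)
  4. empty(A) -> (A=0 B=2)
  5. pour(B -> A) -> (A=2 B=0)
  6. fill(B) -> (A=2 B=10)
  7. pour(B -> A) -> (A=8 B=4)
Target reached → yes.

Answer: yes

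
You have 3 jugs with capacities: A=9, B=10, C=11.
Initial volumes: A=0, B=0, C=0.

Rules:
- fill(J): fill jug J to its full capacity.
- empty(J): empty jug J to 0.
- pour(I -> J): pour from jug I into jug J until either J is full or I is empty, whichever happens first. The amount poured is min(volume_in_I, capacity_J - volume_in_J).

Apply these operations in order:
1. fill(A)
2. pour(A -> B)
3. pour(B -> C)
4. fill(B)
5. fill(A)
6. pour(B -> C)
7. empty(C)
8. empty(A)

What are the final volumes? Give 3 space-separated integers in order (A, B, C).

Step 1: fill(A) -> (A=9 B=0 C=0)
Step 2: pour(A -> B) -> (A=0 B=9 C=0)
Step 3: pour(B -> C) -> (A=0 B=0 C=9)
Step 4: fill(B) -> (A=0 B=10 C=9)
Step 5: fill(A) -> (A=9 B=10 C=9)
Step 6: pour(B -> C) -> (A=9 B=8 C=11)
Step 7: empty(C) -> (A=9 B=8 C=0)
Step 8: empty(A) -> (A=0 B=8 C=0)

Answer: 0 8 0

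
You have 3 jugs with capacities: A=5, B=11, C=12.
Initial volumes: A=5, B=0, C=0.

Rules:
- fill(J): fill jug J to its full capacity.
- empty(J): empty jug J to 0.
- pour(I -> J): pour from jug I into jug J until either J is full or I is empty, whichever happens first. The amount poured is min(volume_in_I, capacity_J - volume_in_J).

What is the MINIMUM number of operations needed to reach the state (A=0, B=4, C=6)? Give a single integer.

BFS from (A=5, B=0, C=0). One shortest path:
  1. fill(B) -> (A=5 B=11 C=0)
  2. pour(B -> C) -> (A=5 B=0 C=11)
  3. pour(A -> B) -> (A=0 B=5 C=11)
  4. fill(A) -> (A=5 B=5 C=11)
  5. pour(A -> C) -> (A=4 B=5 C=12)
  6. pour(C -> B) -> (A=4 B=11 C=6)
  7. empty(B) -> (A=4 B=0 C=6)
  8. pour(A -> B) -> (A=0 B=4 C=6)
Reached target in 8 moves.

Answer: 8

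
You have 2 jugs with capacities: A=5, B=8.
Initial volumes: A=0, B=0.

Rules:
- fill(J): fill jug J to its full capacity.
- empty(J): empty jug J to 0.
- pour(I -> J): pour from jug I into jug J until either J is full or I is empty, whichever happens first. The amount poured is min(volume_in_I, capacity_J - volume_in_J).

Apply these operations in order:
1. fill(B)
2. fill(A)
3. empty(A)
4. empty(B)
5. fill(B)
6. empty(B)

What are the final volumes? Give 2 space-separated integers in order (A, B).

Step 1: fill(B) -> (A=0 B=8)
Step 2: fill(A) -> (A=5 B=8)
Step 3: empty(A) -> (A=0 B=8)
Step 4: empty(B) -> (A=0 B=0)
Step 5: fill(B) -> (A=0 B=8)
Step 6: empty(B) -> (A=0 B=0)

Answer: 0 0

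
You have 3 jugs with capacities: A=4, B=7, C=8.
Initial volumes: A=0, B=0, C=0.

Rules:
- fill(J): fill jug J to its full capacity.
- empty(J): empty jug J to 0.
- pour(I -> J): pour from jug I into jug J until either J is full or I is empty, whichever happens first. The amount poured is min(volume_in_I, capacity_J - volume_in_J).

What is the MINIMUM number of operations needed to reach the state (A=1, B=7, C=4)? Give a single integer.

Answer: 5

Derivation:
BFS from (A=0, B=0, C=0). One shortest path:
  1. fill(A) -> (A=4 B=0 C=0)
  2. fill(C) -> (A=4 B=0 C=8)
  3. pour(A -> B) -> (A=0 B=4 C=8)
  4. pour(C -> A) -> (A=4 B=4 C=4)
  5. pour(A -> B) -> (A=1 B=7 C=4)
Reached target in 5 moves.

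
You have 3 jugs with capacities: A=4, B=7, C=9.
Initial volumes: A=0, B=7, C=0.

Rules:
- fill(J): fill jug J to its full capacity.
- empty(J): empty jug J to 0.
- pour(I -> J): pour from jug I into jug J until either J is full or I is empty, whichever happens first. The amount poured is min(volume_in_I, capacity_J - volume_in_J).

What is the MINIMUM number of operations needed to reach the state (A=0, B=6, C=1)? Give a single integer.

Answer: 7

Derivation:
BFS from (A=0, B=7, C=0). One shortest path:
  1. fill(A) -> (A=4 B=7 C=0)
  2. pour(A -> C) -> (A=0 B=7 C=4)
  3. pour(B -> C) -> (A=0 B=2 C=9)
  4. pour(C -> A) -> (A=4 B=2 C=5)
  5. empty(A) -> (A=0 B=2 C=5)
  6. pour(C -> A) -> (A=4 B=2 C=1)
  7. pour(A -> B) -> (A=0 B=6 C=1)
Reached target in 7 moves.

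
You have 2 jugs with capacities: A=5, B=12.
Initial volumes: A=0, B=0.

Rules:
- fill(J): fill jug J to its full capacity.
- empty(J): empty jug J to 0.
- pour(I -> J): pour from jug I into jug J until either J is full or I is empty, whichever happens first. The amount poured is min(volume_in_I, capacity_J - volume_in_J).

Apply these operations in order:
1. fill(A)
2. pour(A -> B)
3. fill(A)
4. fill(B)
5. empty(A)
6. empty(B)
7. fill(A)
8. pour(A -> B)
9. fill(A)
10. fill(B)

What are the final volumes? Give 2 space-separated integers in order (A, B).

Step 1: fill(A) -> (A=5 B=0)
Step 2: pour(A -> B) -> (A=0 B=5)
Step 3: fill(A) -> (A=5 B=5)
Step 4: fill(B) -> (A=5 B=12)
Step 5: empty(A) -> (A=0 B=12)
Step 6: empty(B) -> (A=0 B=0)
Step 7: fill(A) -> (A=5 B=0)
Step 8: pour(A -> B) -> (A=0 B=5)
Step 9: fill(A) -> (A=5 B=5)
Step 10: fill(B) -> (A=5 B=12)

Answer: 5 12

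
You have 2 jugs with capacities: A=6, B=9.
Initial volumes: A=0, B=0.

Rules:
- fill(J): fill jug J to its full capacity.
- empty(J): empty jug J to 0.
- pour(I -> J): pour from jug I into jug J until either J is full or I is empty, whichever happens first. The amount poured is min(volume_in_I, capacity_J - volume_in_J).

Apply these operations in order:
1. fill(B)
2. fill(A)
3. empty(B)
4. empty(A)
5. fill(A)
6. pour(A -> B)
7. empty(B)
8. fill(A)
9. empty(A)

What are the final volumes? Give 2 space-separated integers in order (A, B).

Answer: 0 0

Derivation:
Step 1: fill(B) -> (A=0 B=9)
Step 2: fill(A) -> (A=6 B=9)
Step 3: empty(B) -> (A=6 B=0)
Step 4: empty(A) -> (A=0 B=0)
Step 5: fill(A) -> (A=6 B=0)
Step 6: pour(A -> B) -> (A=0 B=6)
Step 7: empty(B) -> (A=0 B=0)
Step 8: fill(A) -> (A=6 B=0)
Step 9: empty(A) -> (A=0 B=0)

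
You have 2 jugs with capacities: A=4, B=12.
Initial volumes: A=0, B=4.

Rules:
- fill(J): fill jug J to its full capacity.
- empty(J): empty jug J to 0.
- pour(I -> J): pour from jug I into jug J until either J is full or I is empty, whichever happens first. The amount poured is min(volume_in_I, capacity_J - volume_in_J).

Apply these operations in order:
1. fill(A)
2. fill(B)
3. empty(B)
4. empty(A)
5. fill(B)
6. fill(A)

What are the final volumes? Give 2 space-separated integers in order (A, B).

Answer: 4 12

Derivation:
Step 1: fill(A) -> (A=4 B=4)
Step 2: fill(B) -> (A=4 B=12)
Step 3: empty(B) -> (A=4 B=0)
Step 4: empty(A) -> (A=0 B=0)
Step 5: fill(B) -> (A=0 B=12)
Step 6: fill(A) -> (A=4 B=12)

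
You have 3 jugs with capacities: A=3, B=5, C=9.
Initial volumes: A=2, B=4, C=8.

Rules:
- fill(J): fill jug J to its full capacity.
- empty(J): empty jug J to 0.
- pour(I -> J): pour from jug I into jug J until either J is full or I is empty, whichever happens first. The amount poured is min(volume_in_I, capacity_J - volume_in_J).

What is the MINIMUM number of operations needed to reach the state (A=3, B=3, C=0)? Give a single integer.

BFS from (A=2, B=4, C=8). One shortest path:
  1. empty(C) -> (A=2 B=4 C=0)
  2. pour(B -> A) -> (A=3 B=3 C=0)
Reached target in 2 moves.

Answer: 2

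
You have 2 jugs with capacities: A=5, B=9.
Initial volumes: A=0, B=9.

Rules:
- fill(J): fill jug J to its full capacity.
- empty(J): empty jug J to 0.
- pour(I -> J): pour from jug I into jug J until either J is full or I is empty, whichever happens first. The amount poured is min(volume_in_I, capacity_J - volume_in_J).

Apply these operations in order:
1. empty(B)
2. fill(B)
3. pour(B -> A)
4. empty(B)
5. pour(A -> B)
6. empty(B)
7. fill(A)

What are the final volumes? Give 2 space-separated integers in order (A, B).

Step 1: empty(B) -> (A=0 B=0)
Step 2: fill(B) -> (A=0 B=9)
Step 3: pour(B -> A) -> (A=5 B=4)
Step 4: empty(B) -> (A=5 B=0)
Step 5: pour(A -> B) -> (A=0 B=5)
Step 6: empty(B) -> (A=0 B=0)
Step 7: fill(A) -> (A=5 B=0)

Answer: 5 0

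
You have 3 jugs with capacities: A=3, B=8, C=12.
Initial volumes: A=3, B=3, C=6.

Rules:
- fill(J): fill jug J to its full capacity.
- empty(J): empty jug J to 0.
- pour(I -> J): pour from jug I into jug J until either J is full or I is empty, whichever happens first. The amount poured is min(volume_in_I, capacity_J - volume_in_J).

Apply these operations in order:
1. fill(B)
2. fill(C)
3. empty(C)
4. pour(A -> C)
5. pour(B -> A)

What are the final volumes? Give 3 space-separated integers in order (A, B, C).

Answer: 3 5 3

Derivation:
Step 1: fill(B) -> (A=3 B=8 C=6)
Step 2: fill(C) -> (A=3 B=8 C=12)
Step 3: empty(C) -> (A=3 B=8 C=0)
Step 4: pour(A -> C) -> (A=0 B=8 C=3)
Step 5: pour(B -> A) -> (A=3 B=5 C=3)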